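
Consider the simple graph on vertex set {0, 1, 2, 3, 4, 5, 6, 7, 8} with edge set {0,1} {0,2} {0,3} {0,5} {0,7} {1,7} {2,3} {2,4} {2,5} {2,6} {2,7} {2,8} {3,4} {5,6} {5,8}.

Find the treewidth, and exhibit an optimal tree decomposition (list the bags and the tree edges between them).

Treewidth 2.
Bags: B1 = {2, 5, 8}  B2 = {0, 2, 5}  B3 = {0, 2, 3}  B4 = {0, 2, 7}  B5 = {2, 3, 4}  B6 = {0, 1, 7}  B7 = {2, 5, 6}
Tree: B1–B2, B2–B3, B2–B4, B3–B5, B4–B6, B1–B7

Each bag holds 3 vertices, so the decomposition has width 2, which upper-bounds the treewidth. Conversely, {0, 1, 7} is a clique of size 3, and the vertices of any clique must share a bag in every tree decomposition; so some bag has ≥ 3 vertices and tw(G) ≥ 2. The upper and lower bounds meet at 2, so that is the treewidth.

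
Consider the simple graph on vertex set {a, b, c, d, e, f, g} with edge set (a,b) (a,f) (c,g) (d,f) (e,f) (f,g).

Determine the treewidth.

A width-1 tree decomposition is:
Bags: B1 = {f, g}  B2 = {d, f}  B3 = {e, f}  B4 = {a, f}  B5 = {a, b}  B6 = {c, g}
Tree: B1–B2, B2–B3, B1–B4, B4–B5, B1–B6
The largest bag has 2 vertices, giving width 1; this decomposition certifies tw(G) ≤ 1. Any graph with an edge has treewidth ≥ 1, and G has the edge f–g. Hence tw(G) = 1 exactly.

1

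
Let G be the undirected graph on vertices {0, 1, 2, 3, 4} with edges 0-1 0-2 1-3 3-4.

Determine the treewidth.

1

A width-1 tree decomposition is:
Bags: B1 = {3, 4}  B2 = {1, 3}  B3 = {0, 1}  B4 = {0, 2}
Tree: B1–B2, B2–B3, B3–B4
Each bag holds 2 vertices, so the decomposition has width 1, which upper-bounds the treewidth. Since G has at least one edge (e.g. 4–3), it is not an edgeless graph, so tw(G) ≥ 1. The upper and lower bounds meet at 1, so that is the treewidth.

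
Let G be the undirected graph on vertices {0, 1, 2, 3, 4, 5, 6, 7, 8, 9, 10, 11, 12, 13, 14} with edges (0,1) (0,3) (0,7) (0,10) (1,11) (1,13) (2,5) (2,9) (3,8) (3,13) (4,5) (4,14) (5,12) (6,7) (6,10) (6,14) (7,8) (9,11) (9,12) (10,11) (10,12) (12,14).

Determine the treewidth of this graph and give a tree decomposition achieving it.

Treewidth 3.
One such decomposition:
Bags: B1 = {1, 3, 8, 13}  B2 = {0, 1, 3, 8}  B3 = {0, 1, 7, 8}  B4 = {0, 1, 7, 11}  B5 = {0, 7, 10, 11}  B6 = {6, 7, 10, 11}  B7 = {6, 9, 10, 11}  B8 = {6, 9, 10, 12}  B9 = {6, 9, 12, 14}  B10 = {2, 9, 12, 14}  B11 = {2, 5, 12, 14}  B12 = {2, 4, 5, 14}
Tree: B1–B2, B2–B3, B3–B4, B4–B5, B5–B6, B6–B7, B7–B8, B8–B9, B9–B10, B10–B11, B11–B12

The largest bag has 4 vertices, giving width 3; this decomposition certifies tw(G) ≤ 3. For the lower bound: the 4 vertex sets {3,8,13}, {1}, {0}, {6,7,10,11} are disjoint, each induces a connected subgraph, and every pair is joined by at least one edge of G. Contracting each set to a single vertex therefore yields K_{4} as a minor, and since treewidth is minor-monotone, tw(G) ≥ tw(K_{4}) = 3. Combining the bounds, tw(G) = 3.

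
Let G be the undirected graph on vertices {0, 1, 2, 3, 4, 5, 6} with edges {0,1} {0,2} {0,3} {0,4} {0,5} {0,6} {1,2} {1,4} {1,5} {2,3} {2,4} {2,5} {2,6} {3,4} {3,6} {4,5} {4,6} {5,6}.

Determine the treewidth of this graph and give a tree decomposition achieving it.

Each bag holds 5 vertices, so the decomposition has width 4, which upper-bounds the treewidth. Conversely, {0, 2, 3, 4, 6} is a clique of size 5, and the vertices of any clique must share a bag in every tree decomposition; so some bag has ≥ 5 vertices and tw(G) ≥ 4. Hence tw(G) = 4 exactly.

Treewidth 4.
One optimal decomposition is:
Bags: B1 = {0, 1, 2, 4, 5}  B2 = {0, 2, 4, 5, 6}  B3 = {0, 2, 3, 4, 6}
Tree: B1–B2, B2–B3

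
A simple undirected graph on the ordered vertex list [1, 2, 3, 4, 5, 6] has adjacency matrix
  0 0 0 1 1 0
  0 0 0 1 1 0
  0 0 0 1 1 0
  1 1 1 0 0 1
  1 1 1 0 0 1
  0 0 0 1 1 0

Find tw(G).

2

A width-2 tree decomposition is:
Bags: B1 = {1, 4, 5}  B2 = {3, 4, 5}  B3 = {2, 4, 5}  B4 = {4, 5, 6}
Tree: B1–B2, B2–B3, B3–B4
The largest bag has 3 vertices, giving width 2; this decomposition certifies tw(G) ≤ 2. For the lower bound, G contains the cycle 1–5–3–4–1, so G is not a forest; only forests have treewidth ≤ 1, hence tw(G) ≥ 2. Therefore the treewidth is 2.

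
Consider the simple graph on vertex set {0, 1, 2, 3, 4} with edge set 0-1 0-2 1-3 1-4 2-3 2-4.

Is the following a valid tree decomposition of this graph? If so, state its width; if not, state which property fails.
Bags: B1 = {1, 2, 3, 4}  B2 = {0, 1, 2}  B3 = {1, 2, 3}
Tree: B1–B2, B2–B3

No — bags containing vertex 3 are not connected in the tree.

A tree decomposition must satisfy three properties: every vertex lies in some bag; for every edge, both endpoints lie together in some bag; and for every vertex, the bags containing it form a connected subtree. Here bags containing vertex 3 are not connected in the tree, so the decomposition is invalid.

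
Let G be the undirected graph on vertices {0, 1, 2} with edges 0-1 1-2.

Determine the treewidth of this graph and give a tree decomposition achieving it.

Every bag has size at most 2, so the width is 2 − 1 = 1 and tw(G) ≤ 1. Any graph with an edge has treewidth ≥ 1, and G has the edge 0–1. Hence tw(G) = 1 exactly.

Treewidth 1.
One such decomposition:
Bags: B1 = {0, 1}  B2 = {1, 2}
Tree: B1–B2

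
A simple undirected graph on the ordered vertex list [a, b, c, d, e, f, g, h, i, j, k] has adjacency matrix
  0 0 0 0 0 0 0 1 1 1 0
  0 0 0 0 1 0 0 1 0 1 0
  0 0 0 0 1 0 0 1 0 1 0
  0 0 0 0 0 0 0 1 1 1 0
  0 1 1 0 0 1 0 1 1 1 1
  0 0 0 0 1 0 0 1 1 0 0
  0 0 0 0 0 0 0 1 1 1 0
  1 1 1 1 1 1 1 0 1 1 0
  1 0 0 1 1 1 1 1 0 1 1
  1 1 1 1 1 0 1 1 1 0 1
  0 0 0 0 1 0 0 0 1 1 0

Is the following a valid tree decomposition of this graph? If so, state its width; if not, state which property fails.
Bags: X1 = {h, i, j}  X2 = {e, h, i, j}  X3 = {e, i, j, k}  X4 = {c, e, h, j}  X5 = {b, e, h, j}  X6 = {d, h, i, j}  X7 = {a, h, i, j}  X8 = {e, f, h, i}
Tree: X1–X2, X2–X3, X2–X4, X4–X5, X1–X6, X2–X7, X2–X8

No — vertex g appears in no bag.

A tree decomposition must satisfy three properties: every vertex lies in some bag; for every edge, both endpoints lie together in some bag; and for every vertex, the bags containing it form a connected subtree. Here vertex g appears in no bag, so the decomposition is invalid.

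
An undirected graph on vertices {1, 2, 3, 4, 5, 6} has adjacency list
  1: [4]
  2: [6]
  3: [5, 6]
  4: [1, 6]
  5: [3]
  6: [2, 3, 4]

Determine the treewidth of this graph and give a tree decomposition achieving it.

Each bag holds 2 vertices, so the decomposition has width 1, which upper-bounds the treewidth. Any graph with an edge has treewidth ≥ 1, and G has the edge 6–4. Therefore the treewidth is 1.

Treewidth 1.
One optimal decomposition is:
Bags: B1 = {4, 6}  B2 = {3, 6}  B3 = {1, 4}  B4 = {2, 6}  B5 = {3, 5}
Tree: B1–B2, B1–B3, B2–B4, B2–B5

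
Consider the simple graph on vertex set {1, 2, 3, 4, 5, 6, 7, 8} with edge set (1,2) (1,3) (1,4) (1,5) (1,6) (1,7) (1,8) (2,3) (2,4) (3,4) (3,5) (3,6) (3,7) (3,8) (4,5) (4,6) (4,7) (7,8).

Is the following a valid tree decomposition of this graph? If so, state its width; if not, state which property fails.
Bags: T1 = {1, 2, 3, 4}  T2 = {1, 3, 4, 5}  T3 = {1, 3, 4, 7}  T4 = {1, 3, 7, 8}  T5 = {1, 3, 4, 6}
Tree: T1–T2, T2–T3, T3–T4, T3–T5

Every vertex of G appears in some bag (union = {1, 2, 3, 4, 5, 6, 7, 8}); every edge is covered by a bag; and for each vertex v the set of bags containing v is connected in the bag tree. The decomposition is therefore valid. The largest bag has 4 vertices, so the width is 3.

Yes; width 3.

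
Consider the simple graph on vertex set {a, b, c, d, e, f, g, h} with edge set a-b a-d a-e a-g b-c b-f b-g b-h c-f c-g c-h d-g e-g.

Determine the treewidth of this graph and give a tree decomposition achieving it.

Each bag holds 3 vertices, so the decomposition has width 2, which upper-bounds the treewidth. Conversely, {b, c, g} is a clique of size 3, and the vertices of any clique must share a bag in every tree decomposition; so some bag has ≥ 3 vertices and tw(G) ≥ 2. The upper and lower bounds meet at 2, so that is the treewidth.

Treewidth 2.
Bags: B1 = {a, b, g}  B2 = {b, c, g}  B3 = {b, c, h}  B4 = {a, e, g}  B5 = {a, d, g}  B6 = {b, c, f}
Tree: B1–B2, B2–B3, B1–B4, B4–B5, B3–B6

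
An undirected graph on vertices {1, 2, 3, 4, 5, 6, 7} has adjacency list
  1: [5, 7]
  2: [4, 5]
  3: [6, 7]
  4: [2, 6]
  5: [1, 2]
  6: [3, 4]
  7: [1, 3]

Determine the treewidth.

2

A width-2 tree decomposition is:
Bags: B1 = {2, 4, 5}  B2 = {1, 4, 5}  B3 = {1, 4, 7}  B4 = {3, 4, 7}  B5 = {3, 4, 6}
Tree: B1–B2, B2–B3, B3–B4, B4–B5
The largest bag has 3 vertices, giving width 2; this decomposition certifies tw(G) ≤ 2. The edges 4–2–5–1–7–3–6–4 form a cycle, so G is not a tree and its treewidth is at least 2. Combining the bounds, tw(G) = 2.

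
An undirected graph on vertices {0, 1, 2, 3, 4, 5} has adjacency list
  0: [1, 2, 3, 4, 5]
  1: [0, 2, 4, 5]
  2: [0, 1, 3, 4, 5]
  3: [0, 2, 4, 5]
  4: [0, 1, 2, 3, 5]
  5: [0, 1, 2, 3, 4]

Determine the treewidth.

A width-4 tree decomposition is:
Bags: B1 = {0, 1, 2, 4, 5}  B2 = {0, 2, 3, 4, 5}
Tree: B1–B2
The largest bag has 5 vertices, giving width 4; this decomposition certifies tw(G) ≤ 4. On the other hand G contains the 5-clique {0, 1, 2, 4, 5}. A clique must lie in a single bag of any decomposition, so no decomposition can have width below 4. Therefore the treewidth is 4.

4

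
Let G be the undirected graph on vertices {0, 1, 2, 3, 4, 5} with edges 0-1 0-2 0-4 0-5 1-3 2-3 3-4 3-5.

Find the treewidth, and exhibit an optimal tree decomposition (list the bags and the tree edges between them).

Each bag holds 3 vertices, so the decomposition has width 2, which upper-bounds the treewidth. For the lower bound, G contains the cycle 1–0–2–3–1, so G is not a forest; only forests have treewidth ≤ 1, hence tw(G) ≥ 2. The upper and lower bounds meet at 2, so that is the treewidth.

Treewidth 2.
Bags: B1 = {0, 1, 3}  B2 = {0, 2, 3}  B3 = {0, 3, 5}  B4 = {0, 3, 4}
Tree: B1–B2, B2–B3, B3–B4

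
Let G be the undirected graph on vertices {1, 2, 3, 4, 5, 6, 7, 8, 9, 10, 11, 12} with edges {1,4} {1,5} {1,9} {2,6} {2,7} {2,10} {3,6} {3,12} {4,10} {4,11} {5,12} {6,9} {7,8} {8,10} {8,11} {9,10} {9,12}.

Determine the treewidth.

A width-3 tree decomposition is:
Bags: B1 = {4, 7, 8, 11}  B2 = {4, 7, 8, 10}  B3 = {2, 4, 7, 10}  B4 = {1, 2, 4, 10}  B5 = {1, 2, 9, 10}  B6 = {1, 2, 6, 9}  B7 = {1, 5, 6, 9}  B8 = {5, 6, 9, 12}  B9 = {3, 5, 6, 12}
Tree: B1–B2, B2–B3, B3–B4, B4–B5, B5–B6, B6–B7, B7–B8, B8–B9
Each bag holds 4 vertices, so the decomposition has width 3, which upper-bounds the treewidth. For the lower bound: the 4 vertex sets {7,8,11}, {4}, {10}, {1,2,6,9} are disjoint, each induces a connected subgraph, and every pair is joined by at least one edge of G. Contracting each set to a single vertex therefore yields K_{4} as a minor, and since treewidth is minor-monotone, tw(G) ≥ tw(K_{4}) = 3. The upper and lower bounds meet at 3, so that is the treewidth.

3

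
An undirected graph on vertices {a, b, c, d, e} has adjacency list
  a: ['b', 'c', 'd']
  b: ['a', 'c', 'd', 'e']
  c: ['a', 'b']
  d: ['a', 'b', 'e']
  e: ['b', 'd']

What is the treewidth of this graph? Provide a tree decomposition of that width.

The largest bag has 3 vertices, giving width 2; this decomposition certifies tw(G) ≤ 2. On the other hand G contains the 3-clique {b, d, e}. A clique must lie in a single bag of any decomposition, so no decomposition can have width below 2. Therefore the treewidth is 2.

Treewidth 2.
Bags: B1 = {b, d, e}  B2 = {a, b, d}  B3 = {a, b, c}
Tree: B1–B2, B2–B3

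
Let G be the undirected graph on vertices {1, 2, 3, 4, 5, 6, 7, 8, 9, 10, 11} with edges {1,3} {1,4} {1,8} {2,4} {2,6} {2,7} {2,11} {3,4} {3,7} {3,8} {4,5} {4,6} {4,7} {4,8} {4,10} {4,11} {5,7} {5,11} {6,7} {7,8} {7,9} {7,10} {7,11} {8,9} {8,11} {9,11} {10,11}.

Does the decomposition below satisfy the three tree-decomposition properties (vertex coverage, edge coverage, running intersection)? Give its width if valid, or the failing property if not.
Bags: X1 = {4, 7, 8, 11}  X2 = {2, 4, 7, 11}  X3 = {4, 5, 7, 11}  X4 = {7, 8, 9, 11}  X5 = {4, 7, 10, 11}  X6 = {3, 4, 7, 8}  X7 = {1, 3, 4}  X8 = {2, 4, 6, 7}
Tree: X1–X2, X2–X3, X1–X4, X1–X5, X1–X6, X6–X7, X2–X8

A tree decomposition must satisfy three properties: every vertex lies in some bag; for every edge, both endpoints lie together in some bag; and for every vertex, the bags containing it form a connected subtree. Here edge (8,1) lies in no bag, so the decomposition is invalid.

No — edge (8,1) lies in no bag.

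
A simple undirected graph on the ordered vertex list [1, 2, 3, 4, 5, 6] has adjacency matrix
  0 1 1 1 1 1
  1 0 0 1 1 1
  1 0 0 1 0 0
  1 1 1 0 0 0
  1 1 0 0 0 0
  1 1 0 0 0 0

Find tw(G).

A width-2 tree decomposition is:
Bags: B1 = {1, 2, 6}  B2 = {1, 2, 4}  B3 = {1, 3, 4}  B4 = {1, 2, 5}
Tree: B1–B2, B2–B3, B1–B4
The largest bag has 3 vertices, giving width 2; this decomposition certifies tw(G) ≤ 2. On the other hand G contains the 3-clique {1, 2, 4}. A clique must lie in a single bag of any decomposition, so no decomposition can have width below 2. Hence tw(G) = 2 exactly.

2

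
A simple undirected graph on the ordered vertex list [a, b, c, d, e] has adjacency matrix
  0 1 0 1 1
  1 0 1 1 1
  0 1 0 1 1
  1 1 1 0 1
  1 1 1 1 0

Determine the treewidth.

3

A width-3 tree decomposition is:
Bags: B1 = {a, b, d, e}  B2 = {b, c, d, e}
Tree: B1–B2
Each bag holds 4 vertices, so the decomposition has width 3, which upper-bounds the treewidth. Conversely, {b, c, d, e} is a clique of size 4, and the vertices of any clique must share a bag in every tree decomposition; so some bag has ≥ 4 vertices and tw(G) ≥ 3. Hence tw(G) = 3 exactly.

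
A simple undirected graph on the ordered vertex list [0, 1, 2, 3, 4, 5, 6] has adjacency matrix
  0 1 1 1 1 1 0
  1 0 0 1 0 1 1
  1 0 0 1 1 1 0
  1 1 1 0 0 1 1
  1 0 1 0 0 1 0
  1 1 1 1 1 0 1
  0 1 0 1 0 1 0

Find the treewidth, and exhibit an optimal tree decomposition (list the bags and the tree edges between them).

Every bag has size at most 4, so the width is 4 − 1 = 3 and tw(G) ≤ 3. Conversely, {0, 1, 3, 5} is a clique of size 4, and the vertices of any clique must share a bag in every tree decomposition; so some bag has ≥ 4 vertices and tw(G) ≥ 3. Hence tw(G) = 3 exactly.

Treewidth 3.
Bags: B1 = {0, 1, 3, 5}  B2 = {0, 2, 3, 5}  B3 = {1, 3, 5, 6}  B4 = {0, 2, 4, 5}
Tree: B1–B2, B1–B3, B2–B4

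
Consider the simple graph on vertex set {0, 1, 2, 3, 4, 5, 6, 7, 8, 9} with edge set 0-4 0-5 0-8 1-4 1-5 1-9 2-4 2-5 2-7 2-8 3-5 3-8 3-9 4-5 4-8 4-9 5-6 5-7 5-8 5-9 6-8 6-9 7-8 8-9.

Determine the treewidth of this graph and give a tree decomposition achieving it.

Treewidth 3.
One such decomposition:
Bags: B1 = {3, 5, 8, 9}  B2 = {4, 5, 8, 9}  B3 = {5, 6, 8, 9}  B4 = {2, 4, 5, 8}  B5 = {2, 5, 7, 8}  B6 = {0, 4, 5, 8}  B7 = {1, 4, 5, 9}
Tree: B1–B2, B2–B3, B2–B4, B4–B5, B2–B6, B2–B7

Each bag holds 4 vertices, so the decomposition has width 3, which upper-bounds the treewidth. On the other hand G contains the 4-clique {3, 5, 8, 9}. A clique must lie in a single bag of any decomposition, so no decomposition can have width below 3. Combining the bounds, tw(G) = 3.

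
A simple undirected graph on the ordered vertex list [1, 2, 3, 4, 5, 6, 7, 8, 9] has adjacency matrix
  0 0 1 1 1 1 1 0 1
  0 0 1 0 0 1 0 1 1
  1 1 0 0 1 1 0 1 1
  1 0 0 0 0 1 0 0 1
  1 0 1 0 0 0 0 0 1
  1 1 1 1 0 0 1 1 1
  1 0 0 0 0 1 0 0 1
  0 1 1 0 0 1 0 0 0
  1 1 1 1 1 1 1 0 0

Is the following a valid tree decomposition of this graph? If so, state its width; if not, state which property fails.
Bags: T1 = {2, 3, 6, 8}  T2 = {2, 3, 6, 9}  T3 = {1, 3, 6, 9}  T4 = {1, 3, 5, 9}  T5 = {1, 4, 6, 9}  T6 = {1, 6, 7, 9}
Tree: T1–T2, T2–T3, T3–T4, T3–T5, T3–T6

Yes; width 3.

Vertex coverage: the bags together contain {1, 2, 3, 4, 5, 6, 7, 8, 9}, the full vertex set. Edge coverage: each edge of G has both endpoints in at least one bag. Running intersection: for every vertex, the bags containing it form a connected subtree. All three properties hold, so this is a valid tree decomposition of width max|bag| − 1 = 3, and hence tw(G) ≤ 3.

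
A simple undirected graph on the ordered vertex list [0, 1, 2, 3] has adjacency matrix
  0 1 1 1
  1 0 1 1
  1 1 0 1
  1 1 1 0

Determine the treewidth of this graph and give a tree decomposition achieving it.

Treewidth 3.
Bags: B1 = {0, 1, 2, 3}
Tree: (single bag)

With just one bag of size 4, the width is 4 − 1 = 3, so tw(G) ≤ 3. Conversely, {0, 1, 2, 3} is a clique of size 4, and the vertices of any clique must share a bag in every tree decomposition; so some bag has ≥ 4 vertices and tw(G) ≥ 3. Therefore the treewidth is 3.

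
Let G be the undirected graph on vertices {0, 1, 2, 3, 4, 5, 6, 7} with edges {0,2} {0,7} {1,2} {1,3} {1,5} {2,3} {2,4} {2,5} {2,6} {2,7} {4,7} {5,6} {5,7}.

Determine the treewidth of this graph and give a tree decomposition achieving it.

Treewidth 2.
One optimal decomposition is:
Bags: B1 = {2, 5, 7}  B2 = {1, 2, 5}  B3 = {2, 4, 7}  B4 = {0, 2, 7}  B5 = {2, 5, 6}  B6 = {1, 2, 3}
Tree: B1–B2, B1–B3, B1–B4, B2–B5, B2–B6

The largest bag has 3 vertices, giving width 2; this decomposition certifies tw(G) ≤ 2. Conversely, {0, 2, 7} is a clique of size 3, and the vertices of any clique must share a bag in every tree decomposition; so some bag has ≥ 3 vertices and tw(G) ≥ 2. Combining the bounds, tw(G) = 2.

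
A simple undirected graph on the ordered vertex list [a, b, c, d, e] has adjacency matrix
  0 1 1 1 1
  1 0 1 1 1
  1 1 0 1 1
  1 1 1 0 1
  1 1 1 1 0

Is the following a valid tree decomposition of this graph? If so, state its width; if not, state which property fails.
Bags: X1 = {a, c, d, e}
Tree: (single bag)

No — vertex b appears in no bag.

A tree decomposition must satisfy three properties: every vertex lies in some bag; for every edge, both endpoints lie together in some bag; and for every vertex, the bags containing it form a connected subtree. Here vertex b appears in no bag, so the decomposition is invalid.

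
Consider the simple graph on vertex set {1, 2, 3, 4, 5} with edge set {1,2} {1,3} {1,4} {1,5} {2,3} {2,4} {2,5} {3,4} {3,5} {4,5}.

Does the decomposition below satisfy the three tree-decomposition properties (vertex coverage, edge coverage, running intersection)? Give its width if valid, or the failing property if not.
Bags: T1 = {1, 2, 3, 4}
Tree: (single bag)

A tree decomposition must satisfy three properties: every vertex lies in some bag; for every edge, both endpoints lie together in some bag; and for every vertex, the bags containing it form a connected subtree. Here vertex 5 appears in no bag, so the decomposition is invalid.

No — vertex 5 appears in no bag.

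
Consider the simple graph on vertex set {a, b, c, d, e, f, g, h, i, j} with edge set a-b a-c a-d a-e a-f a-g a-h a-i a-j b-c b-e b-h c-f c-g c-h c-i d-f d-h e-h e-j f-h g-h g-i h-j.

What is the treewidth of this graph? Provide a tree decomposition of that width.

Treewidth 3.
One optimal decomposition is:
Bags: B1 = {a, c, f, h}  B2 = {a, b, c, h}  B3 = {a, d, f, h}  B4 = {a, c, g, h}  B5 = {a, b, e, h}  B6 = {a, e, h, j}  B7 = {a, c, g, i}
Tree: B1–B2, B1–B3, B2–B4, B2–B5, B5–B6, B4–B7

Each bag holds 4 vertices, so the decomposition has width 3, which upper-bounds the treewidth. Conversely, {a, d, f, h} is a clique of size 4, and the vertices of any clique must share a bag in every tree decomposition; so some bag has ≥ 4 vertices and tw(G) ≥ 3. Therefore the treewidth is 3.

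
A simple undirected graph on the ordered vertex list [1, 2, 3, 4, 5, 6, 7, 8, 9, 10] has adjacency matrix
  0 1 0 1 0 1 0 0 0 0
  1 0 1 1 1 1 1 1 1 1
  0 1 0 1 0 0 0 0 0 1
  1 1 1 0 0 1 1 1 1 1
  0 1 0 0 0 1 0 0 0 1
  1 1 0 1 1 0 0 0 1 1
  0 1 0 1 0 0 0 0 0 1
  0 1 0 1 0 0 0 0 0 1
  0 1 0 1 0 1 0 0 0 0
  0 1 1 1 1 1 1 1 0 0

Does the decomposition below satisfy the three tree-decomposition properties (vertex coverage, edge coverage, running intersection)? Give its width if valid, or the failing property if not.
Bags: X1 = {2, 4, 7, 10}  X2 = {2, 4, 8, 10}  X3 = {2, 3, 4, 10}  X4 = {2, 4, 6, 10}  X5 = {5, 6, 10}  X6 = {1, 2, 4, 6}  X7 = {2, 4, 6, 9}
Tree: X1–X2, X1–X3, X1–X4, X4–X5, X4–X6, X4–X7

No — edge (2,5) lies in no bag.

A tree decomposition must satisfy three properties: every vertex lies in some bag; for every edge, both endpoints lie together in some bag; and for every vertex, the bags containing it form a connected subtree. Here edge (2,5) lies in no bag, so the decomposition is invalid.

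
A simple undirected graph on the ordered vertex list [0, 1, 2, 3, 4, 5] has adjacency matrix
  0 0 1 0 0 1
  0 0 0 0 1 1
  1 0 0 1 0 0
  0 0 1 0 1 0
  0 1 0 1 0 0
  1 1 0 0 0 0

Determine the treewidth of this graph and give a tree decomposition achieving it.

Every bag has size at most 3, so the width is 3 − 1 = 2 and tw(G) ≤ 2. For the lower bound, G contains the cycle 5–0–2–3–4–1–5, so G is not a forest; only forests have treewidth ≤ 1, hence tw(G) ≥ 2. Therefore the treewidth is 2.

Treewidth 2.
One optimal decomposition is:
Bags: B1 = {0, 2, 5}  B2 = {2, 3, 5}  B3 = {3, 4, 5}  B4 = {1, 4, 5}
Tree: B1–B2, B2–B3, B3–B4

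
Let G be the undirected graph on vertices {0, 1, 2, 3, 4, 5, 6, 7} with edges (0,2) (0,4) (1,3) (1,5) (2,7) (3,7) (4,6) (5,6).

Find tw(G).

2

A width-2 tree decomposition is:
Bags: B1 = {2, 3, 7}  B2 = {0, 2, 3}  B3 = {0, 3, 4}  B4 = {3, 4, 6}  B5 = {3, 5, 6}  B6 = {1, 3, 5}
Tree: B1–B2, B2–B3, B3–B4, B4–B5, B5–B6
Each bag holds 3 vertices, so the decomposition has width 2, which upper-bounds the treewidth. For the lower bound, G contains the cycle 3–7–2–0–4–6–5–1–3, so G is not a forest; only forests have treewidth ≤ 1, hence tw(G) ≥ 2. Hence tw(G) = 2 exactly.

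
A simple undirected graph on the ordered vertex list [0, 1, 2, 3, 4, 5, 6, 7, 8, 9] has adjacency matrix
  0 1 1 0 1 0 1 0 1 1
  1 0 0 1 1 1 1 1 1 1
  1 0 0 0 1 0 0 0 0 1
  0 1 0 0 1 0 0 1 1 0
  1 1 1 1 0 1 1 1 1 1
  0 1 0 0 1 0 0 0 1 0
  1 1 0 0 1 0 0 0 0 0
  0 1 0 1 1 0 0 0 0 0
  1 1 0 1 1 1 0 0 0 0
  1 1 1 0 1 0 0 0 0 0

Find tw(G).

3

A width-3 tree decomposition is:
Bags: B1 = {1, 3, 4, 7}  B2 = {1, 3, 4, 8}  B3 = {1, 4, 5, 8}  B4 = {0, 1, 4, 8}  B5 = {0, 1, 4, 9}  B6 = {0, 2, 4, 9}  B7 = {0, 1, 4, 6}
Tree: B1–B2, B2–B3, B3–B4, B4–B5, B5–B6, B4–B7
Every bag has size at most 4, so the width is 4 − 1 = 3 and tw(G) ≤ 3. Conversely, {0, 1, 4, 8} is a clique of size 4, and the vertices of any clique must share a bag in every tree decomposition; so some bag has ≥ 4 vertices and tw(G) ≥ 3. Therefore the treewidth is 3.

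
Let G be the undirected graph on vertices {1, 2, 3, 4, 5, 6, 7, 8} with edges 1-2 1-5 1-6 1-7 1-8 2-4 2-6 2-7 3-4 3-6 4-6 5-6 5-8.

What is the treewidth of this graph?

2

A width-2 tree decomposition is:
Bags: B1 = {2, 4, 6}  B2 = {3, 4, 6}  B3 = {1, 2, 6}  B4 = {1, 5, 6}  B5 = {1, 2, 7}  B6 = {1, 5, 8}
Tree: B1–B2, B1–B3, B3–B4, B3–B5, B4–B6
The largest bag has 3 vertices, giving width 2; this decomposition certifies tw(G) ≤ 2. On the other hand G contains the 3-clique {1, 5, 8}. A clique must lie in a single bag of any decomposition, so no decomposition can have width below 2. Therefore the treewidth is 2.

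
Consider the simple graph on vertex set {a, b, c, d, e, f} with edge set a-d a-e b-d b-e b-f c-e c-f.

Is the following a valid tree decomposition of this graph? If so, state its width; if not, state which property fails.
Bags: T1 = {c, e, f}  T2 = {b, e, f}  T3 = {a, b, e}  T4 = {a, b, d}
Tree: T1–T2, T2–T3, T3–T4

Vertex coverage: the bags together contain {a, b, c, d, e, f}, the full vertex set. Edge coverage: each edge of G has both endpoints in at least one bag. Running intersection: for every vertex, the bags containing it form a connected subtree. All three properties hold, so this is a valid tree decomposition of width max|bag| − 1 = 2, and hence tw(G) ≤ 2.

Yes; width 2.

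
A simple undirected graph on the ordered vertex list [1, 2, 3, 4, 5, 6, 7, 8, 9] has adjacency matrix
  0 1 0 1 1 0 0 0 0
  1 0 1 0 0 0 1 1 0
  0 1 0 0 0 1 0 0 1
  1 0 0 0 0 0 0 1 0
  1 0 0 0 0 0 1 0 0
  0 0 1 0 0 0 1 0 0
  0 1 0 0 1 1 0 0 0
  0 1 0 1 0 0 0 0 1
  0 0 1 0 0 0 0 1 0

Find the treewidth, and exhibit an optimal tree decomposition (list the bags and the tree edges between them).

Treewidth 3.
One optimal decomposition is:
Bags: B1 = {1, 4, 5, 8}  B2 = {1, 2, 5, 8}  B3 = {2, 5, 7, 8}  B4 = {2, 7, 8, 9}  B5 = {2, 3, 7, 9}  B6 = {3, 6, 7, 9}
Tree: B1–B2, B2–B3, B3–B4, B4–B5, B5–B6

The largest bag has 4 vertices, giving width 3; this decomposition certifies tw(G) ≤ 3. For the lower bound: the 4 vertex sets {1,4,5}, {8}, {2}, {3,6,7,9} are disjoint, each induces a connected subgraph, and every pair is joined by at least one edge of G. Contracting each set to a single vertex therefore yields K_{4} as a minor, and since treewidth is minor-monotone, tw(G) ≥ tw(K_{4}) = 3. The upper and lower bounds meet at 3, so that is the treewidth.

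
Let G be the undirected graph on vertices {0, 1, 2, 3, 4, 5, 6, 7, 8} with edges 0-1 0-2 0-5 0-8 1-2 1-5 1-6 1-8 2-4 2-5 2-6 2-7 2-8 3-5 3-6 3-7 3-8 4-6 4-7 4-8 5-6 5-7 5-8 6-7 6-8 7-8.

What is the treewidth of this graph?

4

A width-4 tree decomposition is:
Bags: B1 = {2, 5, 6, 7, 8}  B2 = {2, 4, 6, 7, 8}  B3 = {1, 2, 5, 6, 8}  B4 = {0, 1, 2, 5, 8}  B5 = {3, 5, 6, 7, 8}
Tree: B1–B2, B1–B3, B3–B4, B1–B5
The largest bag has 5 vertices, giving width 4; this decomposition certifies tw(G) ≤ 4. For the lower bound, the 5 vertices {2, 4, 6, 7, 8} are pairwise adjacent, and any tree decomposition puts a clique entirely inside one bag — forcing width ≥ 4. Combining the bounds, tw(G) = 4.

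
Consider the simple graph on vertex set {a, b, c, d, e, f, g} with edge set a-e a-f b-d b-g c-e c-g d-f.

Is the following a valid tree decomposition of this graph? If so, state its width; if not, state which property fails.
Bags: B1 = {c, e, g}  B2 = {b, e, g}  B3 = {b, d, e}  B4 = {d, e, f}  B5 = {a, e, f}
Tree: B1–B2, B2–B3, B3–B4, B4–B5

Every vertex of G appears in some bag (union = {a, b, c, d, e, f, g}); every edge is covered by a bag; and for each vertex v the set of bags containing v is connected in the bag tree. The decomposition is therefore valid. The largest bag has 3 vertices, so the width is 2.

Yes; width 2.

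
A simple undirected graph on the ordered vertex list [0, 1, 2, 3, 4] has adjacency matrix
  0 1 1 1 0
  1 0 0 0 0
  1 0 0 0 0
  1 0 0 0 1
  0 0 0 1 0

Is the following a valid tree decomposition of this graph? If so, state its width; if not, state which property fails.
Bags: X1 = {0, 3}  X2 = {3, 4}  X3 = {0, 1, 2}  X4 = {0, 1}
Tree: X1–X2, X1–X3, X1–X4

No — bags containing vertex 1 are not connected in the tree.

A tree decomposition must satisfy three properties: every vertex lies in some bag; for every edge, both endpoints lie together in some bag; and for every vertex, the bags containing it form a connected subtree. Here bags containing vertex 1 are not connected in the tree, so the decomposition is invalid.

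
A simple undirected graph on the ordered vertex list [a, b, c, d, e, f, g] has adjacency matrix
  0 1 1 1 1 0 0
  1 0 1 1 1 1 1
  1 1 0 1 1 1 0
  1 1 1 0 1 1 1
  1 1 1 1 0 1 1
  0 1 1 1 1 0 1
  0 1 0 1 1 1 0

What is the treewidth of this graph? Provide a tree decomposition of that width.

The largest bag has 5 vertices, giving width 4; this decomposition certifies tw(G) ≤ 4. Conversely, {b, d, e, f, g} is a clique of size 5, and the vertices of any clique must share a bag in every tree decomposition; so some bag has ≥ 5 vertices and tw(G) ≥ 4. Hence tw(G) = 4 exactly.

Treewidth 4.
Bags: B1 = {b, d, e, f, g}  B2 = {b, c, d, e, f}  B3 = {a, b, c, d, e}
Tree: B1–B2, B2–B3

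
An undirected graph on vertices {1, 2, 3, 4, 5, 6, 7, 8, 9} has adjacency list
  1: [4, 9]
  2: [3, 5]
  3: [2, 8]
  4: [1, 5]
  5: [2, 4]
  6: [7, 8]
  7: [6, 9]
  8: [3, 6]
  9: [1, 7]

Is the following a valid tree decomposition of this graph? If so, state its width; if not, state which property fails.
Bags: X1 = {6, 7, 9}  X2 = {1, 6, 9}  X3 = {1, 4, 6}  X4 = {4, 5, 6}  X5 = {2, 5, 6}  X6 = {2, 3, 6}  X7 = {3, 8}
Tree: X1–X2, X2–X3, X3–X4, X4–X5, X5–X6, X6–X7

No — edge (6,8) lies in no bag.

A tree decomposition must satisfy three properties: every vertex lies in some bag; for every edge, both endpoints lie together in some bag; and for every vertex, the bags containing it form a connected subtree. Here edge (6,8) lies in no bag, so the decomposition is invalid.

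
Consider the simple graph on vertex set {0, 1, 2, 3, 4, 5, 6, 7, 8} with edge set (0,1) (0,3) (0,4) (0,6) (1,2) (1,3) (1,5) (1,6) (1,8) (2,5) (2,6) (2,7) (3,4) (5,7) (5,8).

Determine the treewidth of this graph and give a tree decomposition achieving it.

Every bag has size at most 3, so the width is 3 − 1 = 2 and tw(G) ≤ 2. On the other hand G contains the 3-clique {0, 1, 3}. A clique must lie in a single bag of any decomposition, so no decomposition can have width below 2. Therefore the treewidth is 2.

Treewidth 2.
One optimal decomposition is:
Bags: B1 = {1, 2, 5}  B2 = {1, 2, 6}  B3 = {0, 1, 6}  B4 = {2, 5, 7}  B5 = {0, 1, 3}  B6 = {0, 3, 4}  B7 = {1, 5, 8}
Tree: B1–B2, B2–B3, B1–B4, B3–B5, B5–B6, B1–B7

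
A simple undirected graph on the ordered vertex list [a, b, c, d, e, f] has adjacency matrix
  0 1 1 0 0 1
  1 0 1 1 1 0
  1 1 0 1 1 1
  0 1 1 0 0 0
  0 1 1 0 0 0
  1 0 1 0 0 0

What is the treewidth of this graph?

2

A width-2 tree decomposition is:
Bags: B1 = {a, c, f}  B2 = {a, b, c}  B3 = {b, c, e}  B4 = {b, c, d}
Tree: B1–B2, B2–B3, B3–B4
Each bag holds 3 vertices, so the decomposition has width 2, which upper-bounds the treewidth. On the other hand G contains the 3-clique {a, c, f}. A clique must lie in a single bag of any decomposition, so no decomposition can have width below 2. Hence tw(G) = 2 exactly.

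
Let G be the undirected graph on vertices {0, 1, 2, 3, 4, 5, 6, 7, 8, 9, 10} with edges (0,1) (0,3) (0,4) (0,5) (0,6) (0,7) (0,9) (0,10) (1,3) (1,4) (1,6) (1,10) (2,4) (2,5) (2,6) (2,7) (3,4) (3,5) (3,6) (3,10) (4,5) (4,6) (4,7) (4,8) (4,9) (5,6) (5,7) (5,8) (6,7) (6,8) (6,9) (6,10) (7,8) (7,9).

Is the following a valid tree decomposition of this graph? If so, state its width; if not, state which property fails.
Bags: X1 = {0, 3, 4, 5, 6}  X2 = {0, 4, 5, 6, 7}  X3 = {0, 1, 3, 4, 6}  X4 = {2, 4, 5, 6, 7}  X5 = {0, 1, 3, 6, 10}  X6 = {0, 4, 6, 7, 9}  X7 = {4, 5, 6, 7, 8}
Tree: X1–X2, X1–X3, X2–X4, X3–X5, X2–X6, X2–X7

Checking the three conditions: (i) the bags cover all of {0, 1, 2, 3, 4, 5, 6, 7, 8, 9, 10}; (ii) for each edge, some bag contains both endpoints; (iii) the bags containing any fixed vertex form a subtree. All hold, so the decomposition is valid with width 5 − 1 = 4.

Yes; width 4.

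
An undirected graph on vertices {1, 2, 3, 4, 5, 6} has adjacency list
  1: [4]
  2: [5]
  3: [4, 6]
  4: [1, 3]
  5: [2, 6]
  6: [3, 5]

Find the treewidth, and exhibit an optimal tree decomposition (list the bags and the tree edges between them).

Treewidth 1.
One such decomposition:
Bags: B1 = {1, 4}  B2 = {3, 4}  B3 = {3, 6}  B4 = {5, 6}  B5 = {2, 5}
Tree: B1–B2, B2–B3, B3–B4, B4–B5

The largest bag has 2 vertices, giving width 1; this decomposition certifies tw(G) ≤ 1. Since G has at least one edge (e.g. 1–4), it is not an edgeless graph, so tw(G) ≥ 1. Combining the bounds, tw(G) = 1.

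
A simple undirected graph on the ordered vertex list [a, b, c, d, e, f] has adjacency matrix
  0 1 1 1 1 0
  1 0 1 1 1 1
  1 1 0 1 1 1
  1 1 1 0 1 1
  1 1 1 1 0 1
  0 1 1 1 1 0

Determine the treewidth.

4

A width-4 tree decomposition is:
Bags: B1 = {a, b, c, d, e}  B2 = {b, c, d, e, f}
Tree: B1–B2
Each bag holds 5 vertices, so the decomposition has width 4, which upper-bounds the treewidth. For the lower bound, the 5 vertices {b, c, d, e, f} are pairwise adjacent, and any tree decomposition puts a clique entirely inside one bag — forcing width ≥ 4. Hence tw(G) = 4 exactly.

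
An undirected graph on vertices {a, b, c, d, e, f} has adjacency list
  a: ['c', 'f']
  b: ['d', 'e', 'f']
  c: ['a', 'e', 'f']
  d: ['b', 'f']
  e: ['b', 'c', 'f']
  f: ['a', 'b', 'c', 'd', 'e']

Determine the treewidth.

2

A width-2 tree decomposition is:
Bags: B1 = {c, e, f}  B2 = {b, e, f}  B3 = {b, d, f}  B4 = {a, c, f}
Tree: B1–B2, B2–B3, B1–B4
Every bag has size at most 3, so the width is 3 − 1 = 2 and tw(G) ≤ 2. On the other hand G contains the 3-clique {c, e, f}. A clique must lie in a single bag of any decomposition, so no decomposition can have width below 2. Therefore the treewidth is 2.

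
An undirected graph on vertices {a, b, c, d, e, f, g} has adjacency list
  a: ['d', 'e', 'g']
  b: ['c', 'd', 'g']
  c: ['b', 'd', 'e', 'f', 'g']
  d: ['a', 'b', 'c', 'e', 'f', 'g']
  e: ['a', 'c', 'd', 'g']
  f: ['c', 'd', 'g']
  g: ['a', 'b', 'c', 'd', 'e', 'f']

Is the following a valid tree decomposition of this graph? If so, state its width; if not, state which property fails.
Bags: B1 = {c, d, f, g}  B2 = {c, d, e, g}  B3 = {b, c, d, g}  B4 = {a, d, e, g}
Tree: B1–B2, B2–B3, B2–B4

Vertex coverage: the bags together contain {a, b, c, d, e, f, g}, the full vertex set. Edge coverage: each edge of G has both endpoints in at least one bag. Running intersection: for every vertex, the bags containing it form a connected subtree. All three properties hold, so this is a valid tree decomposition of width max|bag| − 1 = 3, and hence tw(G) ≤ 3.

Yes; width 3.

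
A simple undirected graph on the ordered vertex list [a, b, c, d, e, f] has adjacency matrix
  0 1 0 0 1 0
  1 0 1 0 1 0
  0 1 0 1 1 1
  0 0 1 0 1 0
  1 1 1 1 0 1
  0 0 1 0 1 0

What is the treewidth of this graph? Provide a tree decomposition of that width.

The largest bag has 3 vertices, giving width 2; this decomposition certifies tw(G) ≤ 2. For the lower bound, the 3 vertices {c, d, e} are pairwise adjacent, and any tree decomposition puts a clique entirely inside one bag — forcing width ≥ 2. Hence tw(G) = 2 exactly.

Treewidth 2.
One such decomposition:
Bags: B1 = {a, b, e}  B2 = {b, c, e}  B3 = {c, d, e}  B4 = {c, e, f}
Tree: B1–B2, B2–B3, B3–B4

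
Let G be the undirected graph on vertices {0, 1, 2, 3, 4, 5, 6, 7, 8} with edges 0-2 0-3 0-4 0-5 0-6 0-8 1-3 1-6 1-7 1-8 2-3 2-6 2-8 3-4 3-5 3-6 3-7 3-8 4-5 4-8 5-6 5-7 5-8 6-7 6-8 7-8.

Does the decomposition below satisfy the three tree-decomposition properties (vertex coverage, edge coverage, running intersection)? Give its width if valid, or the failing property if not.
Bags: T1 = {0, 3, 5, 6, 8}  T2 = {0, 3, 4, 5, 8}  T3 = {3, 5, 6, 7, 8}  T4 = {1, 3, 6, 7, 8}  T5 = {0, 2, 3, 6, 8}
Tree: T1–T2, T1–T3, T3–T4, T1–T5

Yes; width 4.

Every vertex of G appears in some bag (union = {0, 1, 2, 3, 4, 5, 6, 7, 8}); every edge is covered by a bag; and for each vertex v the set of bags containing v is connected in the bag tree. The decomposition is therefore valid. The largest bag has 5 vertices, so the width is 4.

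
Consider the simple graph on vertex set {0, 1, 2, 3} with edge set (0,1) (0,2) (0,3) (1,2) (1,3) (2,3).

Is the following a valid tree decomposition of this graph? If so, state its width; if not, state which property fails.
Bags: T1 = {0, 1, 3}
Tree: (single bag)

A tree decomposition must satisfy three properties: every vertex lies in some bag; for every edge, both endpoints lie together in some bag; and for every vertex, the bags containing it form a connected subtree. Here vertex 2 appears in no bag, so the decomposition is invalid.

No — vertex 2 appears in no bag.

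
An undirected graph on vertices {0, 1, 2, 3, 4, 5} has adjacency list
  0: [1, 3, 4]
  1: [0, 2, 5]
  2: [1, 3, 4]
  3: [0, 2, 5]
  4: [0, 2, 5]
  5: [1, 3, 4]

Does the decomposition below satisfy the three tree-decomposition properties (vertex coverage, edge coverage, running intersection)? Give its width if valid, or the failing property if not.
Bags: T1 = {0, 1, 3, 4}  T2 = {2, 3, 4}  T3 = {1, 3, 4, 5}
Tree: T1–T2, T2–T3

No — edge (1,2) lies in no bag.

A tree decomposition must satisfy three properties: every vertex lies in some bag; for every edge, both endpoints lie together in some bag; and for every vertex, the bags containing it form a connected subtree. Here edge (1,2) lies in no bag, so the decomposition is invalid.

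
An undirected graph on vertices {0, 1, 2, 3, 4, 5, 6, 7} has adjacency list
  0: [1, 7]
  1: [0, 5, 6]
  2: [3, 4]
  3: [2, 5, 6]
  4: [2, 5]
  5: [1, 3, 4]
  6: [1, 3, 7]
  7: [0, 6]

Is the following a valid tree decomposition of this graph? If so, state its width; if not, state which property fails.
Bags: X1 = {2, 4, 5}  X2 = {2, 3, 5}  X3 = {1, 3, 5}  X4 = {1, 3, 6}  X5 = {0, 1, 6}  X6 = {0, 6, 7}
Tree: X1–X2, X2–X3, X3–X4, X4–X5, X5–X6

Yes; width 2.

Checking the three conditions: (i) the bags cover all of {0, 1, 2, 3, 4, 5, 6, 7}; (ii) for each edge, some bag contains both endpoints; (iii) the bags containing any fixed vertex form a subtree. All hold, so the decomposition is valid with width 3 − 1 = 2.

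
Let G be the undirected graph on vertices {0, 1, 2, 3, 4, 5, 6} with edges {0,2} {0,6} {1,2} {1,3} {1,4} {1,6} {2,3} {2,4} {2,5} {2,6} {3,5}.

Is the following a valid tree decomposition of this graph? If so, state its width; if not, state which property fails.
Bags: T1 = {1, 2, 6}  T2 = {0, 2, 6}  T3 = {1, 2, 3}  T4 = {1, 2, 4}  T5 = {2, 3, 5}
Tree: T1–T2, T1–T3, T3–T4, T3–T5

Yes; width 2.

Every vertex of G appears in some bag (union = {0, 1, 2, 3, 4, 5, 6}); every edge is covered by a bag; and for each vertex v the set of bags containing v is connected in the bag tree. The decomposition is therefore valid. The largest bag has 3 vertices, so the width is 2.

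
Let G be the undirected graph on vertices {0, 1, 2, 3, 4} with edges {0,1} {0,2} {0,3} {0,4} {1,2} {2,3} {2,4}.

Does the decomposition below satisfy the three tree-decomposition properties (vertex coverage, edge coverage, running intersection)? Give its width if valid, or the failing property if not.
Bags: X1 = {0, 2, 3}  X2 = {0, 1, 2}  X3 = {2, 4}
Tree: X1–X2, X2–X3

A tree decomposition must satisfy three properties: every vertex lies in some bag; for every edge, both endpoints lie together in some bag; and for every vertex, the bags containing it form a connected subtree. Here edge (0,4) lies in no bag, so the decomposition is invalid.

No — edge (0,4) lies in no bag.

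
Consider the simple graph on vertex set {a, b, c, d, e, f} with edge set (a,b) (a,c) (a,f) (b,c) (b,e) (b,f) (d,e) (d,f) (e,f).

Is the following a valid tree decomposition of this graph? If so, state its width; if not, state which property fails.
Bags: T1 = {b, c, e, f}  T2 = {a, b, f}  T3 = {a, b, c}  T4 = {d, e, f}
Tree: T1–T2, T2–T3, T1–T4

No — bags containing vertex c are not connected in the tree.

A tree decomposition must satisfy three properties: every vertex lies in some bag; for every edge, both endpoints lie together in some bag; and for every vertex, the bags containing it form a connected subtree. Here bags containing vertex c are not connected in the tree, so the decomposition is invalid.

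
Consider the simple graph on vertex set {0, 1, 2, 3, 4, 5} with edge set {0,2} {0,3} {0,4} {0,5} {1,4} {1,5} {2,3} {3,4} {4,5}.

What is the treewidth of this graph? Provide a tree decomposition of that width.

Each bag holds 3 vertices, so the decomposition has width 2, which upper-bounds the treewidth. Conversely, {0, 2, 3} is a clique of size 3, and the vertices of any clique must share a bag in every tree decomposition; so some bag has ≥ 3 vertices and tw(G) ≥ 2. The upper and lower bounds meet at 2, so that is the treewidth.

Treewidth 2.
Bags: B1 = {0, 2, 3}  B2 = {0, 3, 4}  B3 = {0, 4, 5}  B4 = {1, 4, 5}
Tree: B1–B2, B2–B3, B3–B4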